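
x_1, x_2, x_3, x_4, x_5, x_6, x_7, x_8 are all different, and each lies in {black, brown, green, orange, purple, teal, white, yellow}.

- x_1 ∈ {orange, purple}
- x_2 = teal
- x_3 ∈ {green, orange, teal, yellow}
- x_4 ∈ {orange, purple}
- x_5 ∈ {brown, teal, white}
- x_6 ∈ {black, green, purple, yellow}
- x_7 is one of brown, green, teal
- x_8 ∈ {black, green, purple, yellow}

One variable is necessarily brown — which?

x_7

x_2 must be teal (only option left). Eliminate teal elsewhere: x_3, x_5, x_7.
The 7 still-open variables together cover exactly {black, brown, green, orange, purple, white, yellow} — 7 values for 7 variables — and white appears only in x_5's list, so x_5 = white.
Among the 6 still-open variables, brown fits only x_7 (and all 6 values in {black, brown, green, orange, purple, yellow} must be used), so x_7 = brown.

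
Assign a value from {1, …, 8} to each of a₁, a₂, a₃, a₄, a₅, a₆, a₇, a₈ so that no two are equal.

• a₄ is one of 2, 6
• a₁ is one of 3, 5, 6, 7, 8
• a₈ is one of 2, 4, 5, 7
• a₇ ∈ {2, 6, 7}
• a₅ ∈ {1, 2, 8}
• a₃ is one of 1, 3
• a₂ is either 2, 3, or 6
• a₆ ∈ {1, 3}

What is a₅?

The 8 variables together cover exactly {1, 2, 3, 4, 5, 6, 7, 8} — 8 values for 8 variables — and 4 appears only in a₈'s list, so a₈ = 4.
Among the 7 still-open variables, 5 fits only a₁ (and all 7 values in {1, 2, 3, 5, 6, 7, 8} must be used), so a₁ = 5.
The 6 still-open variables together cover exactly {1, 2, 3, 6, 7, 8} — 6 values for 6 variables — and 7 appears only in a₇'s list, so a₇ = 7.
The 5 still-open variables draw from only 5 values {1, 2, 3, 6, 8}, so each is used; only a₅ can be 8, hence a₅ = 8.

8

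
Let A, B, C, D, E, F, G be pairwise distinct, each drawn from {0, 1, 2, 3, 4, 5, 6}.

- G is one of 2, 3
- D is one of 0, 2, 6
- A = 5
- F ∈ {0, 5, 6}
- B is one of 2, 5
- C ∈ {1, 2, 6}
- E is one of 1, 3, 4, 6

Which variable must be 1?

A has just one choice, so A = 5. Remove 5 from B, F.
B must be 2 (only option left). Strike 2 from C, D, G.
That leaves G = 3. Strike 3 from E.
The 4 still-open variables draw from only 4 values {0, 1, 4, 6}, so each is used; only E can be 4, hence E = 4.
Among the 3 still-open variables, 1 fits only C (and all 3 values in {0, 1, 6} must be used), so C = 1.

C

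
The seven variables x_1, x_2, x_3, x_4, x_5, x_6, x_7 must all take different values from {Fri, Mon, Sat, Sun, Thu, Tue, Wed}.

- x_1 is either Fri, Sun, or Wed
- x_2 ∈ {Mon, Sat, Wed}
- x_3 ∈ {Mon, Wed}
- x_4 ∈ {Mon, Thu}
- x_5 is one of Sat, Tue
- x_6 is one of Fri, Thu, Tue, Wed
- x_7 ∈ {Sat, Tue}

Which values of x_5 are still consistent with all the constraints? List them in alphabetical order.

Sat, Tue

The 7 variables draw from only 7 values {Fri, Mon, Sat, Sun, Thu, Tue, Wed}, so each is used; only x_1 can be Sun, hence x_1 = Sun.
Among the 6 still-open variables, Fri fits only x_6 (and all 6 values in {Fri, Mon, Sat, Thu, Tue, Wed} must be used), so x_6 = Fri.
Among the 5 still-open variables, Thu fits only x_4 (and all 5 values in {Mon, Sat, Thu, Tue, Wed} must be used), so x_4 = Thu.
x_5 and x_7 share exactly the 2 values {Sat, Tue}; by pigeonhole those values go to them, so strike Sat, Tue from x_2.
No further eliminations apply; x_5 can still be any of Sat, Tue.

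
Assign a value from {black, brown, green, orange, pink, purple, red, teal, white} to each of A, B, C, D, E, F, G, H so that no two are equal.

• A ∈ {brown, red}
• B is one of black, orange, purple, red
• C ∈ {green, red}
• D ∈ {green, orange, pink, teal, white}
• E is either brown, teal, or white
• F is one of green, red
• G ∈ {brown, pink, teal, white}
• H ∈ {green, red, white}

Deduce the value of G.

pink

C and F share exactly the 2 values {green, red}; by pigeonhole those values go to them, so strike green, red from A, B, D, H.
A's domain is down to {brown}, so A = brown. Eliminate brown elsewhere: E, G.
That leaves H = white. Remove white from D, E, G.
E has just one choice, so E = teal. Eliminate teal elsewhere: D, G.
So G = pink.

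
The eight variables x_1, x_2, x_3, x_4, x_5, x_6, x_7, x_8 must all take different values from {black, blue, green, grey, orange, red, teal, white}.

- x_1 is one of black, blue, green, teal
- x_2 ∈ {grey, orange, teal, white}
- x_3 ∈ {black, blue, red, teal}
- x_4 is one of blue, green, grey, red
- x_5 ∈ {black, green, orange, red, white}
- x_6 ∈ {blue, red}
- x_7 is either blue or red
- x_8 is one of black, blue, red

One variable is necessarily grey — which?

x_4

The 2 variables x_6 and x_7 are confined to {blue, red}, which locks those values in; drop them from x_1, x_3, x_4, x_5, x_8.
x_8 has just one choice, so x_8 = black. Strike black from x_1, x_3, x_5.
x_3 must be teal (only option left). So x_1, x_2 can't be teal.
x_1 must be green (only option left). Eliminate green elsewhere: x_4, x_5.
So grey goes to x_4.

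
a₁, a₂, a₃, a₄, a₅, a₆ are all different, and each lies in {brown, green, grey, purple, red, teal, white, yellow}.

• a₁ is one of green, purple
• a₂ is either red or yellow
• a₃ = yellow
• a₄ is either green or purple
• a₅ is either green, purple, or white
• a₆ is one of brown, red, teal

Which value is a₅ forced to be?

white

a₃'s domain is down to {yellow}, so a₃ = yellow. Remove yellow from a₂.
a₂'s domain is down to {red}, so a₂ = red. Strike red from a₆.
a₁ and a₄ share exactly the 2 values {green, purple}; by pigeonhole those values go to them, so strike green, purple from a₅.
So a₅ = white.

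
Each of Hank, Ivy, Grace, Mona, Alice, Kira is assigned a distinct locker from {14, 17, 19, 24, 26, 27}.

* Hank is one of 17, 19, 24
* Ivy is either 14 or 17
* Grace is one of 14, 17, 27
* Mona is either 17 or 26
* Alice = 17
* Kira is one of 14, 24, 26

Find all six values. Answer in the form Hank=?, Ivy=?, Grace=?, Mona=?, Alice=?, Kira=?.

Alice must be 17 (only option left). Eliminate 17 elsewhere: Hank, Ivy, Grace, Mona.
Ivy must be 14 (only option left). Strike 14 from Grace, Kira.
Grace's domain is down to {27}, so Grace = 27.
Mona's domain is down to {26}, so Mona = 26. Strike 26 from Kira.
That leaves Kira = 24. So Hank can't be 24.
Hank has just one choice, so Hank = 19.

Hank=19, Ivy=14, Grace=27, Mona=26, Alice=17, Kira=24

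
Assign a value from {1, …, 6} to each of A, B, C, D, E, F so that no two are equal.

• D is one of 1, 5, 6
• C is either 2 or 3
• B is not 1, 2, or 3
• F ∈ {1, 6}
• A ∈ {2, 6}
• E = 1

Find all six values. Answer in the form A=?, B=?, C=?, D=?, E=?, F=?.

E must be 1 (only option left). So D, F can't be 1.
That leaves F = 6. Remove 6 from A, B, D.
A's domain is down to {2}, so A = 2. Eliminate 2 elsewhere: C.
C must be 3 (only option left).
D has just one choice, so D = 5. Eliminate 5 elsewhere: B.
B has just one choice, so B = 4.

A=2, B=4, C=3, D=5, E=1, F=6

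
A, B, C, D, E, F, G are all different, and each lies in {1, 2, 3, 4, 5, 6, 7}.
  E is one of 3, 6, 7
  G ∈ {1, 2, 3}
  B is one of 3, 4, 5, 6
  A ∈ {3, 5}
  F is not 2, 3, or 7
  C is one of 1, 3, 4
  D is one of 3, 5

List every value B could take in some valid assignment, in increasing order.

Among the 7 variables, 2 fits only G (and all 7 values in {1, 2, 3, 4, 5, 6, 7} must be used), so G = 2.
The 6 still-open variables draw from only 6 values {1, 3, 4, 5, 6, 7}, so each is used; only E can be 7, hence E = 7.
The 2 variables A and D are confined to {3, 5}, which locks those values in; drop them from B, C, F.
No further eliminations apply; B can still be any of 4, 6.

4, 6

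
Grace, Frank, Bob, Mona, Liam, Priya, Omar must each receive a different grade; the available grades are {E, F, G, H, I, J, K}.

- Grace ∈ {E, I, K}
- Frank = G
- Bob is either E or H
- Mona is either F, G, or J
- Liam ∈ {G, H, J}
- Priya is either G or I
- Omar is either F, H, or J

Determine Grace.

K

Frank's domain is down to {G}, so Frank = G. Strike G from Mona, Liam, Priya.
Priya must be I (only option left). Remove I from Grace.
The 5 still-open variables draw from only 5 values {E, F, H, J, K}, so each is used; only Grace can be K, hence Grace = K.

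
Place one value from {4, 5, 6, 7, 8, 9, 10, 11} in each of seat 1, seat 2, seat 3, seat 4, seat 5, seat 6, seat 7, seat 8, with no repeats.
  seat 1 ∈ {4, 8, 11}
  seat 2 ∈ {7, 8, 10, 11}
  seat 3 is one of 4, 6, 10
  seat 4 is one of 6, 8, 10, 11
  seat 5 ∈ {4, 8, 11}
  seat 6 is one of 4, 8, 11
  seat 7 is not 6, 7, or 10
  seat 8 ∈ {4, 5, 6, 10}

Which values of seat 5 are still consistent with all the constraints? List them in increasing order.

Among the 8 variables, 7 fits only seat 2 (and all 8 values in {4, 5, 6, 7, 8, 9, 10, 11} must be used), so seat 2 = 7.
The 7 still-open variables draw from only 7 values {4, 5, 6, 8, 9, 10, 11}, so each is used; only seat 7 can be 9, hence seat 7 = 9.
Among the 6 still-open variables, 5 fits only seat 8 (and all 6 values in {4, 5, 6, 8, 10, 11} must be used), so seat 8 = 5.
seat 1, seat 5, seat 6 between them cover only {4, 8, 11} — a naked triple. Remove those values from seat 3, seat 4.
No further eliminations apply; seat 5 can still be any of 4, 8, 11.

4, 8, 11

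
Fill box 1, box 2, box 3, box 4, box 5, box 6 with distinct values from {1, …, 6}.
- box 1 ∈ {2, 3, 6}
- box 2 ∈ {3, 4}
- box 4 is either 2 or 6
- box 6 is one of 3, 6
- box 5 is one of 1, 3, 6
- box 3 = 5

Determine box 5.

1

box 3 has just one choice, so box 3 = 5.
The 5 still-open variables together cover exactly {1, 2, 3, 4, 6} — 5 values for 5 variables — and 1 appears only in box 5's list, so box 5 = 1.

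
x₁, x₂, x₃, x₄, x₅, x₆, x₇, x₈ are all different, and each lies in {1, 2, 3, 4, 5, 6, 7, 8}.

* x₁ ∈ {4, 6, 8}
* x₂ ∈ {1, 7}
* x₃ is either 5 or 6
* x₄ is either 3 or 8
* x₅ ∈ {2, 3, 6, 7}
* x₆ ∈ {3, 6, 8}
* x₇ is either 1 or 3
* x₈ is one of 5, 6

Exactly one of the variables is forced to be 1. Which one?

The 8 variables draw from only 8 values {1, 2, 3, 4, 5, 6, 7, 8}, so each is used; only x₅ can be 2, hence x₅ = 2.
The 7 still-open variables together cover exactly {1, 3, 4, 5, 6, 7, 8} — 7 values for 7 variables — and 4 appears only in x₁'s list, so x₁ = 4.
The 6 still-open variables together cover exactly {1, 3, 5, 6, 7, 8} — 6 values for 6 variables — and 7 appears only in x₂'s list, so x₂ = 7.
The 5 still-open variables together cover exactly {1, 3, 5, 6, 8} — 5 values for 5 variables — and 1 appears only in x₇'s list, so x₇ = 1.

x₇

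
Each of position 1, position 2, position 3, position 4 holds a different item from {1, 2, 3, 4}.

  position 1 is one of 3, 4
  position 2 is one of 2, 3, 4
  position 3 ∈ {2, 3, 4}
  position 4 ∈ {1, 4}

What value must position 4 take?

1

The 4 variables draw from only 4 values {1, 2, 3, 4}, so each is used; only position 4 can be 1, hence position 4 = 1.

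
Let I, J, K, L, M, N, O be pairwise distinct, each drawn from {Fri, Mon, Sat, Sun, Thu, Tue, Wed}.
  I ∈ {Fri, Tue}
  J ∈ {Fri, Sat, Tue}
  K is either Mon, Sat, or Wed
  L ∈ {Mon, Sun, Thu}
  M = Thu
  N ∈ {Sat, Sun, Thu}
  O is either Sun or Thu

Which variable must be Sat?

N

M's domain is down to {Thu}, so M = Thu. Remove Thu from L, N, O.
O's domain is down to {Sun}, so O = Sun. Strike Sun from L, N.
So Sat goes to N.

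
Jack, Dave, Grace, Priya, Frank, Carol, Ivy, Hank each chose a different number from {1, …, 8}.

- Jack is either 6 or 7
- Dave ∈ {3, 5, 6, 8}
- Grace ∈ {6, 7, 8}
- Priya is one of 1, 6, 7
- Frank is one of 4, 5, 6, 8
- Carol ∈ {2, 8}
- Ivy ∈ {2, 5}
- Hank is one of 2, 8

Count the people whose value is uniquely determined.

4

The 8 variables together cover exactly {1, 2, 3, 4, 5, 6, 7, 8} — 8 values for 8 variables — and 1 appears only in Priya's list, so Priya = 1.
Among the 7 still-open variables, 3 fits only Dave (and all 7 values in {2, 3, 4, 5, 6, 7, 8} must be used), so Dave = 3.
Among the 6 still-open variables, 4 fits only Frank (and all 6 values in {2, 4, 5, 6, 7, 8} must be used), so Frank = 4.
The 5 still-open variables draw from only 5 values {2, 5, 6, 7, 8}, so each is used; only Ivy can be 5, hence Ivy = 5.
Carol and Hank share exactly the 2 values {2, 8}; by pigeonhole those values go to them, so strike 2, 8 from Grace.
Determined: Dave=3, Priya=1, Frank=4, Ivy=5. The other people each still have more than one consistent value. That makes 4.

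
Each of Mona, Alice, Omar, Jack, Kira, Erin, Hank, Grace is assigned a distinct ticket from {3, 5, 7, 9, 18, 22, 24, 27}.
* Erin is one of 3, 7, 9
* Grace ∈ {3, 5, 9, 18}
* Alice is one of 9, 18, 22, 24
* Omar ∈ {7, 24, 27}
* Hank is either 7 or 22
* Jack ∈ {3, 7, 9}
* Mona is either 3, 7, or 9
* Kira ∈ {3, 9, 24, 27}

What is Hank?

The 8 variables draw from only 8 values {3, 5, 7, 9, 18, 22, 24, 27}, so each is used; only Grace can be 5, hence Grace = 5.
The 7 still-open variables draw from only 7 values {3, 7, 9, 18, 22, 24, 27}, so each is used; only Alice can be 18, hence Alice = 18.
The 6 still-open variables draw from only 6 values {3, 7, 9, 22, 24, 27}, so each is used; only Hank can be 22, hence Hank = 22.

22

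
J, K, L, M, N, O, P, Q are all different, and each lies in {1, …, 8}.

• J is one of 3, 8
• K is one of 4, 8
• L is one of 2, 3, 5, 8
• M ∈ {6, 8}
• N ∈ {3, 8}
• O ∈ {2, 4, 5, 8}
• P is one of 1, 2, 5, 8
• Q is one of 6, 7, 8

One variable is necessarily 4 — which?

Among the 8 variables, 1 fits only P (and all 8 values in {1, 2, 3, 4, 5, 6, 7, 8} must be used), so P = 1.
The 7 still-open variables together cover exactly {2, 3, 4, 5, 6, 7, 8} — 7 values for 7 variables — and 7 appears only in Q's list, so Q = 7.
Among the 6 still-open variables, 6 fits only M (and all 6 values in {2, 3, 4, 5, 6, 8} must be used), so M = 6.
The 2 variables J and N are confined to {3, 8}, which locks those values in; drop them from K, L, O.
So 4 goes to K.

K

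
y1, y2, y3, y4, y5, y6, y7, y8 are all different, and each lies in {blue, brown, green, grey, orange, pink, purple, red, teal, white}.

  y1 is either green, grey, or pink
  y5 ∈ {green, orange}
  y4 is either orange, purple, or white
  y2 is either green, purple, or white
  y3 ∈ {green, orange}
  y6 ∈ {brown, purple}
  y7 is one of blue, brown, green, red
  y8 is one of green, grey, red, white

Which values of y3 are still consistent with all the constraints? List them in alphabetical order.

green, orange

y3 and y5 between them cover only {green, orange} — a naked pair. Remove those values from y1, y2, y4, y7, y8.
y2 and y4 between them cover only {purple, white} — a naked pair. Remove those values from y6, y8.
y6 must be brown (only option left). Eliminate brown elsewhere: y7.
No further eliminations apply; y3 can still be any of green, orange.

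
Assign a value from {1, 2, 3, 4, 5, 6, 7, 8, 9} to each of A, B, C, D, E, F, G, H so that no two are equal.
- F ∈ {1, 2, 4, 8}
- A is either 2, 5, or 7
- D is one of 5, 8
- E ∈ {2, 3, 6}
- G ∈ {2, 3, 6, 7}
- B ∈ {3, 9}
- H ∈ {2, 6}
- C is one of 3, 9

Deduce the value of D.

B and C share exactly the 2 values {3, 9}; by pigeonhole those values go to them, so strike 3, 9 from E, G.
E and H share exactly the 2 values {2, 6}; by pigeonhole those values go to them, so strike 2, 6 from A, F, G.
G's domain is down to {7}, so G = 7. Strike 7 from A.
A's domain is down to {5}, so A = 5. Eliminate 5 elsewhere: D.
So D = 8.

8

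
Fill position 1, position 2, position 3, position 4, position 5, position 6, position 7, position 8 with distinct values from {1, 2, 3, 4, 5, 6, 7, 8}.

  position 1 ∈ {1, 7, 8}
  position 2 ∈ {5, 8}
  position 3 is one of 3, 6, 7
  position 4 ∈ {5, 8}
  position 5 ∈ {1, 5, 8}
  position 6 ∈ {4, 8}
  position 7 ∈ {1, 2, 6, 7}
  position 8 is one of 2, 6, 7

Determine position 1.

7

The 8 variables together cover exactly {1, 2, 3, 4, 5, 6, 7, 8} — 8 values for 8 variables — and 3 appears only in position 3's list, so position 3 = 3.
Among the 7 still-open variables, 4 fits only position 6 (and all 7 values in {1, 2, 4, 5, 6, 7, 8} must be used), so position 6 = 4.
position 2 and position 4 between them cover only {5, 8} — a naked pair. Remove those values from position 1, position 5.
That leaves position 5 = 1. Remove 1 from position 1, position 7.
So position 1 = 7.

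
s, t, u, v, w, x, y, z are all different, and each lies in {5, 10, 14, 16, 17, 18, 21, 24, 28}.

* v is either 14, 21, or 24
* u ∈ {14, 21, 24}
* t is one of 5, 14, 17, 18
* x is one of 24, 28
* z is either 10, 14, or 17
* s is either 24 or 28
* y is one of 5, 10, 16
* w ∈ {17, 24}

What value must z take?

10

The 2 variables s and x are confined to {24, 28}, which locks those values in; drop them from u, v, w.
w's domain is down to {17}, so w = 17. Remove 17 from t, z.
u and v between them cover only {14, 21} — a naked pair. Remove those values from t, z.
So z = 10.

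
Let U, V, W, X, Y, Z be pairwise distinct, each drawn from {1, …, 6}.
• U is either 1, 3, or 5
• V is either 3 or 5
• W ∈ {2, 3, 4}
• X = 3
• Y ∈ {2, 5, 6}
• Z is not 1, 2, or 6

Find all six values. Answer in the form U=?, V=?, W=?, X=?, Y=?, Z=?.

X's domain is down to {3}, so X = 3. Strike 3 from U, V, W, Z.
V must be 5 (only option left). Eliminate 5 elsewhere: U, Y, Z.
That leaves Z = 4. Eliminate 4 elsewhere: W.
U has just one choice, so U = 1.
W's domain is down to {2}, so W = 2. So Y can't be 2.
That leaves Y = 6.

U=1, V=5, W=2, X=3, Y=6, Z=4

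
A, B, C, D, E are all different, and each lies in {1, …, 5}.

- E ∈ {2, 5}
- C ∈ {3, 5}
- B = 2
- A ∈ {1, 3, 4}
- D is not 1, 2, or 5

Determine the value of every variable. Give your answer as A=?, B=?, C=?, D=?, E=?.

B has just one choice, so B = 2. So E can't be 2.
That leaves E = 5. Eliminate 5 elsewhere: C.
That leaves C = 3. Strike 3 from A, D.
That leaves D = 4. Strike 4 from A.
A has just one choice, so A = 1.

A=1, B=2, C=3, D=4, E=5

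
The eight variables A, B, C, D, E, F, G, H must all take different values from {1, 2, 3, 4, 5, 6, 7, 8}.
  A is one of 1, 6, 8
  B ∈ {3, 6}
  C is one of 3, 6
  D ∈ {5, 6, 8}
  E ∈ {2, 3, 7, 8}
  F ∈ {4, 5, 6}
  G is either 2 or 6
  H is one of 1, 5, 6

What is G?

Among the 8 variables, 4 fits only F (and all 8 values in {1, 2, 3, 4, 5, 6, 7, 8} must be used), so F = 4.
The 7 still-open variables draw from only 7 values {1, 2, 3, 5, 6, 7, 8}, so each is used; only E can be 7, hence E = 7.
Among the 6 still-open variables, 2 fits only G (and all 6 values in {1, 2, 3, 5, 6, 8} must be used), so G = 2.

2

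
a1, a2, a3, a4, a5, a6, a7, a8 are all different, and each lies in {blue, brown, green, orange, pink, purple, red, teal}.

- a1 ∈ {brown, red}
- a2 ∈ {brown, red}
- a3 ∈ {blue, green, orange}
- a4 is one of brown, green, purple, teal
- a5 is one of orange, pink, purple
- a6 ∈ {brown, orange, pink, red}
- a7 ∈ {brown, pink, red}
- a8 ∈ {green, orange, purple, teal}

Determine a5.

purple

Among the 8 variables, blue fits only a3 (and all 8 values in {blue, brown, green, orange, pink, purple, red, teal} must be used), so a3 = blue.
a1 and a2 share exactly the 2 values {brown, red}; by pigeonhole those values go to them, so strike brown, red from a4, a6, a7.
a7 must be pink (only option left). So a5, a6 can't be pink.
a6 has just one choice, so a6 = orange. Eliminate orange elsewhere: a5, a8.
So a5 = purple.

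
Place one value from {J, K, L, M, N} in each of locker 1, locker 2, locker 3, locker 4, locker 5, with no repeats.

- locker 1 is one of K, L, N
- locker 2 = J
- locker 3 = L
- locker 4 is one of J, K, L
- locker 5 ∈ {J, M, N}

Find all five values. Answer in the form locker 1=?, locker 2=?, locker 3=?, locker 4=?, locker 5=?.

locker 2's domain is down to {J}, so locker 2 = J. Strike J from locker 4, locker 5.
That leaves locker 3 = L. Eliminate L elsewhere: locker 1, locker 4.
locker 4's domain is down to {K}, so locker 4 = K. Strike K from locker 1.
locker 1 has just one choice, so locker 1 = N. Strike N from locker 5.
That leaves locker 5 = M.

locker 1=N, locker 2=J, locker 3=L, locker 4=K, locker 5=M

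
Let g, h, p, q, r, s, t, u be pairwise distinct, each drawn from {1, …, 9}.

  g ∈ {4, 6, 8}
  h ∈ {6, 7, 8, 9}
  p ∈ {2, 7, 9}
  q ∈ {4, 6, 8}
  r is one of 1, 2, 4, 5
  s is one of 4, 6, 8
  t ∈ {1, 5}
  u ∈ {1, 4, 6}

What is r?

g, q, s share exactly the 3 values {4, 6, 8}; by pigeonhole those values go to them, so strike 4, 6, 8 from h, r, u.
u must be 1 (only option left). So r, t can't be 1.
t has just one choice, so t = 5. Remove 5 from r.
So r = 2.

2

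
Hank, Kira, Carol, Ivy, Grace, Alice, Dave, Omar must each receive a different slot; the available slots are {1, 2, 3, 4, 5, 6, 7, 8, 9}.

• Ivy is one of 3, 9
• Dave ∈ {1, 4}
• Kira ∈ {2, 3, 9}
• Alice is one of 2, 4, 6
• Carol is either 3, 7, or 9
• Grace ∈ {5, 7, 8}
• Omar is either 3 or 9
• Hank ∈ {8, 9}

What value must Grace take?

5

Ivy and Omar between them cover only {3, 9} — a naked pair. Remove those values from Hank, Kira, Carol.
That leaves Hank = 8. Strike 8 from Grace.
Kira has just one choice, so Kira = 2. Remove 2 from Alice.
Carol has just one choice, so Carol = 7. Remove 7 from Grace.
So Grace = 5.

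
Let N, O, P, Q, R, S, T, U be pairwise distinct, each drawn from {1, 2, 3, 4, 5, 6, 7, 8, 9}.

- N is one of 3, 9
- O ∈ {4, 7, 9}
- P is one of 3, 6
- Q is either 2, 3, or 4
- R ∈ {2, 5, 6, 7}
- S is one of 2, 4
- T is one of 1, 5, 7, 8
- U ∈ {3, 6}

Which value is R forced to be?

5

P and U share exactly the 2 values {3, 6}; by pigeonhole those values go to them, so strike 3, 6 from N, Q, R.
That leaves N = 9. Remove 9 from O.
The 2 variables Q and S are confined to {2, 4}, which locks those values in; drop them from O, R.
O's domain is down to {7}, so O = 7. Strike 7 from R, T.
So R = 5.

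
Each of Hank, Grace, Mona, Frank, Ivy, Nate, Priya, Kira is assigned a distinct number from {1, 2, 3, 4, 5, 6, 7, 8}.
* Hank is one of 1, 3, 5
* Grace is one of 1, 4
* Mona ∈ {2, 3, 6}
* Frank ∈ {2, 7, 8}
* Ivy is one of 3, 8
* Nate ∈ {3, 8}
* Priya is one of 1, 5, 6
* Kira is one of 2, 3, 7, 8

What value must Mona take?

6

Among the 8 variables, 4 fits only Grace (and all 8 values in {1, 2, 3, 4, 5, 6, 7, 8} must be used), so Grace = 4.
The 2 variables Ivy and Nate are confined to {3, 8}, which locks those values in; drop them from Hank, Mona, Frank, Kira.
The 2 variables Frank and Kira are confined to {2, 7}, which locks those values in; drop them from Mona.
So Mona = 6.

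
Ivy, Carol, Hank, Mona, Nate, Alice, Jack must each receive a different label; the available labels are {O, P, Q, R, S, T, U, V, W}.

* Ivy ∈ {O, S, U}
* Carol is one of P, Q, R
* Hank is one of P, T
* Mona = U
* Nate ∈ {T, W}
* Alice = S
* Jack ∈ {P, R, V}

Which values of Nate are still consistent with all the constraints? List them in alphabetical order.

T, W

Mona's domain is down to {U}, so Mona = U. Strike U from Ivy.
That leaves Alice = S. Eliminate S elsewhere: Ivy.
Ivy's domain is down to {O}, so Ivy = O.
No further eliminations apply; Nate can still be any of T, W.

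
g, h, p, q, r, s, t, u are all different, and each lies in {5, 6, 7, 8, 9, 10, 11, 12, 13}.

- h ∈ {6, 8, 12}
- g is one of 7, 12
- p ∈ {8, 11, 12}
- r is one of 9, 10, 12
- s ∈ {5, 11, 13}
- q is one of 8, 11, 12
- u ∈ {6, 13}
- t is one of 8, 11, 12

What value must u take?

p, q, t between them cover only {8, 11, 12} — a naked triple. Remove those values from g, h, r, s.
That leaves g = 7.
h's domain is down to {6}, so h = 6. So u can't be 6.
So u = 13.

13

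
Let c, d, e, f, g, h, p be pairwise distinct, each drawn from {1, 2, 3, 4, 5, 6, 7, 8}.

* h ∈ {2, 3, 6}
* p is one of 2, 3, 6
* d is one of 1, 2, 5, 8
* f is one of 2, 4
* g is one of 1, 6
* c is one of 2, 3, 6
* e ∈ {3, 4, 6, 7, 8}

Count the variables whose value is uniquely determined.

c, h, p share exactly the 3 values {2, 3, 6}; by pigeonhole those values go to them, so strike 2, 3, 6 from d, e, f, g.
That leaves f = 4. Strike 4 from e.
g's domain is down to {1}, so g = 1. Strike 1 from d.
Determined: f=4, g=1. The other variables each still have more than one consistent value. That makes 2.

2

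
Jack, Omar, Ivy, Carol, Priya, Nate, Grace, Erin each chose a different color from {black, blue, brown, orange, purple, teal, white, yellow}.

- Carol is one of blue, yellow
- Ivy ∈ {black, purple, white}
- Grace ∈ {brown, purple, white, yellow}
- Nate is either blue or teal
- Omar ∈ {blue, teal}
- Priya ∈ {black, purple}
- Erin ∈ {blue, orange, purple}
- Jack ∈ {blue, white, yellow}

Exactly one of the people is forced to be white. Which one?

The 8 variables together cover exactly {black, blue, brown, orange, purple, teal, white, yellow} — 8 values for 8 variables — and brown appears only in Grace's list, so Grace = brown.
The 7 still-open variables draw from only 7 values {black, blue, orange, purple, teal, white, yellow}, so each is used; only Erin can be orange, hence Erin = orange.
The 2 variables Omar and Nate are confined to {blue, teal}, which locks those values in; drop them from Jack, Carol.
Carol has just one choice, so Carol = yellow. Eliminate yellow elsewhere: Jack.
So white goes to Jack.

Jack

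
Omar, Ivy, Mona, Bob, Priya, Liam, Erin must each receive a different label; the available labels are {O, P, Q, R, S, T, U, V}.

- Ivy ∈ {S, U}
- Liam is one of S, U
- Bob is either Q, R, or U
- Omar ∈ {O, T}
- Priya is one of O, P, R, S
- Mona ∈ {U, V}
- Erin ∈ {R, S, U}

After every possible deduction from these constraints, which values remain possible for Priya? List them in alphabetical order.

Ivy and Liam share exactly the 2 values {S, U}; by pigeonhole those values go to them, so strike S, U from Mona, Bob, Priya, Erin.
Mona's domain is down to {V}, so Mona = V.
Erin must be R (only option left). So Bob, Priya can't be R.
Bob must be Q (only option left).
No further eliminations apply; Priya can still be any of O, P.

O, P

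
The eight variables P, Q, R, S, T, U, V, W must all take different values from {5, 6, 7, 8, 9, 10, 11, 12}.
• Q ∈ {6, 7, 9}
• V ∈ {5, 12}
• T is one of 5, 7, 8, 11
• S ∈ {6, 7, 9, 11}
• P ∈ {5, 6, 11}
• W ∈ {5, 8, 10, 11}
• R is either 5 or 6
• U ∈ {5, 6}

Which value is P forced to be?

11

The 8 variables together cover exactly {5, 6, 7, 8, 9, 10, 11, 12} — 8 values for 8 variables — and 10 appears only in W's list, so W = 10.
The 7 still-open variables together cover exactly {5, 6, 7, 8, 9, 11, 12} — 7 values for 7 variables — and 8 appears only in T's list, so T = 8.
The 6 still-open variables together cover exactly {5, 6, 7, 9, 11, 12} — 6 values for 6 variables — and 12 appears only in V's list, so V = 12.
R and U share exactly the 2 values {5, 6}; by pigeonhole those values go to them, so strike 5, 6 from P, Q, S.
So P = 11.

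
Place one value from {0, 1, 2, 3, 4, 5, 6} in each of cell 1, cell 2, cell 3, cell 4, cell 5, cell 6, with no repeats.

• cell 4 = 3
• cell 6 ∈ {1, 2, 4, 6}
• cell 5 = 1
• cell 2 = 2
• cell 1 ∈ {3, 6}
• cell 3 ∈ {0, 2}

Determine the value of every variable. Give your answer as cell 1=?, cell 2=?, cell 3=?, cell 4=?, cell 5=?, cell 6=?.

cell 1=6, cell 2=2, cell 3=0, cell 4=3, cell 5=1, cell 6=4

cell 2's domain is down to {2}, so cell 2 = 2. Eliminate 2 elsewhere: cell 3, cell 6.
cell 3 must be 0 (only option left).
cell 4 has just one choice, so cell 4 = 3. Remove 3 from cell 1.
cell 5 has just one choice, so cell 5 = 1. So cell 6 can't be 1.
cell 1 must be 6 (only option left). Eliminate 6 elsewhere: cell 6.
cell 6 has just one choice, so cell 6 = 4.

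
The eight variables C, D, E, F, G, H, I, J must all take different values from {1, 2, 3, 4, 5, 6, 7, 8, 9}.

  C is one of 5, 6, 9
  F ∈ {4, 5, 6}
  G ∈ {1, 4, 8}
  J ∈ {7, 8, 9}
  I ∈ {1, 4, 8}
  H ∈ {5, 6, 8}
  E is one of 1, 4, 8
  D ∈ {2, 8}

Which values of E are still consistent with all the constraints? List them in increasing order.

1, 4, 8

Among the 8 variables, 2 fits only D (and all 8 values in {1, 2, 4, 5, 6, 7, 8, 9} must be used), so D = 2.
Among the 7 still-open variables, 7 fits only J (and all 7 values in {1, 4, 5, 6, 7, 8, 9} must be used), so J = 7.
The 6 still-open variables draw from only 6 values {1, 4, 5, 6, 8, 9}, so each is used; only C can be 9, hence C = 9.
The 3 variables E, G, I are confined to {1, 4, 8}, which locks those values in; drop them from F, H.
No further eliminations apply; E can still be any of 1, 4, 8.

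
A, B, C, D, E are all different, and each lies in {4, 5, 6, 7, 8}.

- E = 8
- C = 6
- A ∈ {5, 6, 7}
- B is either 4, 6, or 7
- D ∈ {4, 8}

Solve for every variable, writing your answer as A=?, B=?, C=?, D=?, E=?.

C's domain is down to {6}, so C = 6. Strike 6 from A, B.
E has just one choice, so E = 8. Eliminate 8 elsewhere: D.
That leaves D = 4. Strike 4 from B.
That leaves B = 7. So A can't be 7.
That leaves A = 5.

A=5, B=7, C=6, D=4, E=8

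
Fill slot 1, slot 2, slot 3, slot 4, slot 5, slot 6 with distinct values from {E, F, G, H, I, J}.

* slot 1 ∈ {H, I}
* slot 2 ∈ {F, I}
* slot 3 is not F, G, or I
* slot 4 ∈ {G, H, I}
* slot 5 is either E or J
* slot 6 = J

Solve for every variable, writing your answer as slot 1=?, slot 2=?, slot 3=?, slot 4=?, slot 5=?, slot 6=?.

slot 6's domain is down to {J}, so slot 6 = J. So slot 3, slot 5 can't be J.
slot 5 must be E (only option left). So slot 3 can't be E.
That leaves slot 3 = H. So slot 1, slot 4 can't be H.
slot 1 must be I (only option left). Remove I from slot 2, slot 4.
slot 2's domain is down to {F}, so slot 2 = F.
slot 4 has just one choice, so slot 4 = G.

slot 1=I, slot 2=F, slot 3=H, slot 4=G, slot 5=E, slot 6=J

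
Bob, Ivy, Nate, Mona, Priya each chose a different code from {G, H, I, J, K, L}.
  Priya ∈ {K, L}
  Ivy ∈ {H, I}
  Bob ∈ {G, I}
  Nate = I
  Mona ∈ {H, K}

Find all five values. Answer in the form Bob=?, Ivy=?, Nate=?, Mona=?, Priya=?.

Nate's domain is down to {I}, so Nate = I. Strike I from Bob, Ivy.
Bob has just one choice, so Bob = G.
Ivy must be H (only option left). Eliminate H elsewhere: Mona.
Mona must be K (only option left). Remove K from Priya.
Priya must be L (only option left).

Bob=G, Ivy=H, Nate=I, Mona=K, Priya=L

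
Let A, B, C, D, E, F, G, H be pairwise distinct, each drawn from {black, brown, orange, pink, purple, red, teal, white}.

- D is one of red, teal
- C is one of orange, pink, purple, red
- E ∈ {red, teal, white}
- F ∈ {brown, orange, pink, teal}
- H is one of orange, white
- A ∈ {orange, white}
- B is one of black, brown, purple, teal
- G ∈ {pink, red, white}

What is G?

pink

Among the 8 variables, black fits only B (and all 8 values in {black, brown, orange, pink, purple, red, teal, white} must be used), so B = black.
The 7 still-open variables together cover exactly {brown, orange, pink, purple, red, teal, white} — 7 values for 7 variables — and brown appears only in F's list, so F = brown.
The 6 still-open variables draw from only 6 values {orange, pink, purple, red, teal, white}, so each is used; only C can be purple, hence C = purple.
The 5 still-open variables together cover exactly {orange, pink, red, teal, white} — 5 values for 5 variables — and pink appears only in G's list, so G = pink.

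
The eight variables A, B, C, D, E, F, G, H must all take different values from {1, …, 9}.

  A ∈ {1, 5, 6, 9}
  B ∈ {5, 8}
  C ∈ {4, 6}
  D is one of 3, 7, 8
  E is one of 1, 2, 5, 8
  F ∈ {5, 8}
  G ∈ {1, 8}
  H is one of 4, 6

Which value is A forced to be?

9

B and F share exactly the 2 values {5, 8}; by pigeonhole those values go to them, so strike 5, 8 from A, D, E, G.
G must be 1 (only option left). Strike 1 from A, E.
That leaves E = 2.
The 2 variables C and H are confined to {4, 6}, which locks those values in; drop them from A.
So A = 9.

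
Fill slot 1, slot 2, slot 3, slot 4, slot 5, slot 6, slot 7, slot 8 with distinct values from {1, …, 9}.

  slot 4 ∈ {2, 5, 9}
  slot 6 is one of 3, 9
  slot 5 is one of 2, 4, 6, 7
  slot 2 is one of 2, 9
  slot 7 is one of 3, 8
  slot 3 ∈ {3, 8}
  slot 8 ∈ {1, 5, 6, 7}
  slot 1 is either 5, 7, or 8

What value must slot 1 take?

7

slot 3 and slot 7 between them cover only {3, 8} — a naked pair. Remove those values from slot 1, slot 6.
slot 6 must be 9 (only option left). Strike 9 from slot 2, slot 4.
That leaves slot 2 = 2. Remove 2 from slot 4, slot 5.
slot 4 has just one choice, so slot 4 = 5. Strike 5 from slot 1, slot 8.
So slot 1 = 7.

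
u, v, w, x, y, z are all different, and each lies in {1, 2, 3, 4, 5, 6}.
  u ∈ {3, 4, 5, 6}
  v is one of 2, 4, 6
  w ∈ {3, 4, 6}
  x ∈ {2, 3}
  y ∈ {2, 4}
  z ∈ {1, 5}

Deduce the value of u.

The 6 variables together cover exactly {1, 2, 3, 4, 5, 6} — 6 values for 6 variables — and 1 appears only in z's list, so z = 1.
The 5 still-open variables draw from only 5 values {2, 3, 4, 5, 6}, so each is used; only u can be 5, hence u = 5.

5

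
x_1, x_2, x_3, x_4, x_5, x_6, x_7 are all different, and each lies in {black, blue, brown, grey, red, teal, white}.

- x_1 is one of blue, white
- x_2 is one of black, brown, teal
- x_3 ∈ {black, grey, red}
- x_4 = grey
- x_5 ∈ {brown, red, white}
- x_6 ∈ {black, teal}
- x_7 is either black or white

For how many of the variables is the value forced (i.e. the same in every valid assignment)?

2

x_4 has just one choice, so x_4 = grey. Eliminate grey elsewhere: x_3.
The 6 still-open variables together cover exactly {black, blue, brown, red, teal, white} — 6 values for 6 variables — and blue appears only in x_1's list, so x_1 = blue.
Determined: x_1=blue, x_4=grey. The other variables each still have more than one consistent value. That makes 2.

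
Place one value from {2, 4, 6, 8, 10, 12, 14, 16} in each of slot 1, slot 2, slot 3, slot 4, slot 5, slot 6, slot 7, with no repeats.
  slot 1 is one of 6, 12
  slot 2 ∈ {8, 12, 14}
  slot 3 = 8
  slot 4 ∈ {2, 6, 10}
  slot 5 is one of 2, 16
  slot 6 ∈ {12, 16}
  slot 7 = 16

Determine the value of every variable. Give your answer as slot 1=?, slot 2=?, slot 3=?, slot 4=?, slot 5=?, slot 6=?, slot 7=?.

slot 3 has just one choice, so slot 3 = 8. So slot 2 can't be 8.
That leaves slot 7 = 16. So slot 5, slot 6 can't be 16.
slot 5 must be 2 (only option left). Eliminate 2 elsewhere: slot 4.
slot 6's domain is down to {12}, so slot 6 = 12. Remove 12 from slot 1, slot 2.
slot 1 has just one choice, so slot 1 = 6. Strike 6 from slot 4.
That leaves slot 2 = 14.
slot 4 has just one choice, so slot 4 = 10.

slot 1=6, slot 2=14, slot 3=8, slot 4=10, slot 5=2, slot 6=12, slot 7=16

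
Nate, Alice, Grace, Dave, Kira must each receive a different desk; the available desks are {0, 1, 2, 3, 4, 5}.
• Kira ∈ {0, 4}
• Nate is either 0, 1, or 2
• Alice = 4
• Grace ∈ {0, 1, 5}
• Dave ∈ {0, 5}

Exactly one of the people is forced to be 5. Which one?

Alice has just one choice, so Alice = 4. Eliminate 4 elsewhere: Kira.
That leaves Kira = 0. Strike 0 from Nate, Grace, Dave.
So 5 goes to Dave.

Dave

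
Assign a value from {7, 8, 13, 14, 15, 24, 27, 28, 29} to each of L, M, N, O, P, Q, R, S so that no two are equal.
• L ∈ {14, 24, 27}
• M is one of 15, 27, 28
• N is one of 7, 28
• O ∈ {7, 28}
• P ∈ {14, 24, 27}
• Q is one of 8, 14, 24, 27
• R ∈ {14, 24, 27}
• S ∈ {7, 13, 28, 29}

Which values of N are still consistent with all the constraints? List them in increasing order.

N and O between them cover only {7, 28} — a naked pair. Remove those values from M, S.
The 3 variables L, P, R are confined to {14, 24, 27}, which locks those values in; drop them from M, Q.
M must be 15 (only option left).
Q's domain is down to {8}, so Q = 8.
No further eliminations apply; N can still be any of 7, 28.

7, 28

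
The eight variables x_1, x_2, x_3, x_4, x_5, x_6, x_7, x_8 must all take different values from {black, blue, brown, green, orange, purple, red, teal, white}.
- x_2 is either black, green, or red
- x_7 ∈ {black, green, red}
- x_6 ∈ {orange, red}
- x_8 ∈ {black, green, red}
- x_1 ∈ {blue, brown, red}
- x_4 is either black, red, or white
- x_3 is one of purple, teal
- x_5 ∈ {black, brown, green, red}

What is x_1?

x_2, x_7, x_8 share exactly the 3 values {black, green, red}; by pigeonhole those values go to them, so strike black, green, red from x_1, x_4, x_5, x_6.
x_4's domain is down to {white}, so x_4 = white.
That leaves x_5 = brown. Strike brown from x_1.
So x_1 = blue.

blue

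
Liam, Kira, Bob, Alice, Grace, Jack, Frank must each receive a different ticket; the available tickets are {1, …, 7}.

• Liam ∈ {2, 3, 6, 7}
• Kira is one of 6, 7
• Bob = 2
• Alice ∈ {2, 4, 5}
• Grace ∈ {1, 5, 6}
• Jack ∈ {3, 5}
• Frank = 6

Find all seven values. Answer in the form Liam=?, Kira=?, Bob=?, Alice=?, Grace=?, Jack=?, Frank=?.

Bob must be 2 (only option left). So Liam, Alice can't be 2.
Frank's domain is down to {6}, so Frank = 6. Strike 6 from Liam, Kira, Grace.
Kira's domain is down to {7}, so Kira = 7. Eliminate 7 elsewhere: Liam.
Liam must be 3 (only option left). Remove 3 from Jack.
Jack has just one choice, so Jack = 5. Remove 5 from Alice, Grace.
Alice has just one choice, so Alice = 4.
Grace's domain is down to {1}, so Grace = 1.

Liam=3, Kira=7, Bob=2, Alice=4, Grace=1, Jack=5, Frank=6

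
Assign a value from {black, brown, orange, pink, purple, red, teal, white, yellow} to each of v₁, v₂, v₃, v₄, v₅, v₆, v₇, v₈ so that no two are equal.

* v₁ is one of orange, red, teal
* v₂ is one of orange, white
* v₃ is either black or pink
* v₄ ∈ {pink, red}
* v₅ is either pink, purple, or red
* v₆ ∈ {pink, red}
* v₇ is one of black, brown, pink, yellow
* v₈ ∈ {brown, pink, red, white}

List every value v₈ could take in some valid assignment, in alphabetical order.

v₄ and v₆ between them cover only {pink, red} — a naked pair. Remove those values from v₁, v₃, v₅, v₇, v₈.
v₃'s domain is down to {black}, so v₃ = black. Strike black from v₇.
v₅ must be purple (only option left).
No further eliminations apply; v₈ can still be any of brown, white.

brown, white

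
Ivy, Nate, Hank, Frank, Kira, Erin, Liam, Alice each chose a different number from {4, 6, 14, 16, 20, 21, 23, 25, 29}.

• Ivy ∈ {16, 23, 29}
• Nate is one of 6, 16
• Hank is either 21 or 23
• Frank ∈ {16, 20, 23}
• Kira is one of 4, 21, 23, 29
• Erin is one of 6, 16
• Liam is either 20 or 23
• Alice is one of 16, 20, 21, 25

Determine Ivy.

29

The 8 variables together cover exactly {4, 6, 16, 20, 21, 23, 25, 29} — 8 values for 8 variables — and 4 appears only in Kira's list, so Kira = 4.
The 7 still-open variables draw from only 7 values {6, 16, 20, 21, 23, 25, 29}, so each is used; only Alice can be 25, hence Alice = 25.
Among the 6 still-open variables, 21 fits only Hank (and all 6 values in {6, 16, 20, 21, 23, 29} must be used), so Hank = 21.
Among the 5 still-open variables, 29 fits only Ivy (and all 5 values in {6, 16, 20, 23, 29} must be used), so Ivy = 29.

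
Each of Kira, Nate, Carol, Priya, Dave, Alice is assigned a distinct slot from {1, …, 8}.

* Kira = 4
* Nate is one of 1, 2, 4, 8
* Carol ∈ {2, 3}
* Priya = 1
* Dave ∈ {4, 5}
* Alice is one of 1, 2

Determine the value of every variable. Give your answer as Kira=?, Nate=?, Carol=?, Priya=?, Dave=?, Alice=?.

Kira=4, Nate=8, Carol=3, Priya=1, Dave=5, Alice=2

Kira has just one choice, so Kira = 4. Remove 4 from Nate, Dave.
Priya must be 1 (only option left). So Nate, Alice can't be 1.
Dave has just one choice, so Dave = 5.
Alice's domain is down to {2}, so Alice = 2. Strike 2 from Nate, Carol.
Nate's domain is down to {8}, so Nate = 8.
Carol must be 3 (only option left).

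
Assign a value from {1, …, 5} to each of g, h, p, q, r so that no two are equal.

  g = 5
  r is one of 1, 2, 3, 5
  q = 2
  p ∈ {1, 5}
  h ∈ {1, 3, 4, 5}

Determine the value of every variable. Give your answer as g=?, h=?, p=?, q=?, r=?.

g's domain is down to {5}, so g = 5. Remove 5 from h, p, r.
p has just one choice, so p = 1. Strike 1 from h, r.
q has just one choice, so q = 2. So r can't be 2.
r has just one choice, so r = 3. So h can't be 3.
h has just one choice, so h = 4.

g=5, h=4, p=1, q=2, r=3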